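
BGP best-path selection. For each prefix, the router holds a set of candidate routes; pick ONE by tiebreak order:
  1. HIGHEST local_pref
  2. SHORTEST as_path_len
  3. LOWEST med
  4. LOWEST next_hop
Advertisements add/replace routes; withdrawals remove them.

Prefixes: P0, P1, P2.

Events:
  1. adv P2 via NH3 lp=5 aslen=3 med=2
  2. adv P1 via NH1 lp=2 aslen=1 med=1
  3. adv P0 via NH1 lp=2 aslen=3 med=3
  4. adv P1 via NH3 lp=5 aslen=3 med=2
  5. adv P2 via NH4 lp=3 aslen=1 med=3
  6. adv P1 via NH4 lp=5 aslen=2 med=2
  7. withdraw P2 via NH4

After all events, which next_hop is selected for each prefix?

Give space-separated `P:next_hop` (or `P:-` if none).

Op 1: best P0=- P1=- P2=NH3
Op 2: best P0=- P1=NH1 P2=NH3
Op 3: best P0=NH1 P1=NH1 P2=NH3
Op 4: best P0=NH1 P1=NH3 P2=NH3
Op 5: best P0=NH1 P1=NH3 P2=NH3
Op 6: best P0=NH1 P1=NH4 P2=NH3
Op 7: best P0=NH1 P1=NH4 P2=NH3

Answer: P0:NH1 P1:NH4 P2:NH3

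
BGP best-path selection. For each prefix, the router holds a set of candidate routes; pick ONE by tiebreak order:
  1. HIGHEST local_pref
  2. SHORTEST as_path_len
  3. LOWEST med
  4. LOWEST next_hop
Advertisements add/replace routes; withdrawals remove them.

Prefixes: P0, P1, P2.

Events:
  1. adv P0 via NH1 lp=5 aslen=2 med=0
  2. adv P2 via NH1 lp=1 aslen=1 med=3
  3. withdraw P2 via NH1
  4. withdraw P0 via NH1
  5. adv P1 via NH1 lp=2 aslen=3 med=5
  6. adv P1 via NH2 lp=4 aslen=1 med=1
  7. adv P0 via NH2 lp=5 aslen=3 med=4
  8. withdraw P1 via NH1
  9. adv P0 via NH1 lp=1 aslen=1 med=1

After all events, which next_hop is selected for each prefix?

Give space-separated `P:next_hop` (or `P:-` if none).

Op 1: best P0=NH1 P1=- P2=-
Op 2: best P0=NH1 P1=- P2=NH1
Op 3: best P0=NH1 P1=- P2=-
Op 4: best P0=- P1=- P2=-
Op 5: best P0=- P1=NH1 P2=-
Op 6: best P0=- P1=NH2 P2=-
Op 7: best P0=NH2 P1=NH2 P2=-
Op 8: best P0=NH2 P1=NH2 P2=-
Op 9: best P0=NH2 P1=NH2 P2=-

Answer: P0:NH2 P1:NH2 P2:-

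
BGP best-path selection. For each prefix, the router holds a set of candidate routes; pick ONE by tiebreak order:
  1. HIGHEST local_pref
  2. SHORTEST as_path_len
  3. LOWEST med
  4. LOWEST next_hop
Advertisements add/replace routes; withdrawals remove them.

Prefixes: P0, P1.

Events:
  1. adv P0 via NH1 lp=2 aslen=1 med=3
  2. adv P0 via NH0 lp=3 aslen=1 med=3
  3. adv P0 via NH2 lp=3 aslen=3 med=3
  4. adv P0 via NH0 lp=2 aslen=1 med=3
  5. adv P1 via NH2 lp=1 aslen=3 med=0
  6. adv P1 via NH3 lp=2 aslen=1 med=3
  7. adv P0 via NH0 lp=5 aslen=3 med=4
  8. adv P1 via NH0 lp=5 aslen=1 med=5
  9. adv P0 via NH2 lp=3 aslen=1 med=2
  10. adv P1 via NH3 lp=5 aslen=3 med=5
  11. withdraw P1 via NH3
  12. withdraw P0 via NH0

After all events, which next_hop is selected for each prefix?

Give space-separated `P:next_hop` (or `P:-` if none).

Answer: P0:NH2 P1:NH0

Derivation:
Op 1: best P0=NH1 P1=-
Op 2: best P0=NH0 P1=-
Op 3: best P0=NH0 P1=-
Op 4: best P0=NH2 P1=-
Op 5: best P0=NH2 P1=NH2
Op 6: best P0=NH2 P1=NH3
Op 7: best P0=NH0 P1=NH3
Op 8: best P0=NH0 P1=NH0
Op 9: best P0=NH0 P1=NH0
Op 10: best P0=NH0 P1=NH0
Op 11: best P0=NH0 P1=NH0
Op 12: best P0=NH2 P1=NH0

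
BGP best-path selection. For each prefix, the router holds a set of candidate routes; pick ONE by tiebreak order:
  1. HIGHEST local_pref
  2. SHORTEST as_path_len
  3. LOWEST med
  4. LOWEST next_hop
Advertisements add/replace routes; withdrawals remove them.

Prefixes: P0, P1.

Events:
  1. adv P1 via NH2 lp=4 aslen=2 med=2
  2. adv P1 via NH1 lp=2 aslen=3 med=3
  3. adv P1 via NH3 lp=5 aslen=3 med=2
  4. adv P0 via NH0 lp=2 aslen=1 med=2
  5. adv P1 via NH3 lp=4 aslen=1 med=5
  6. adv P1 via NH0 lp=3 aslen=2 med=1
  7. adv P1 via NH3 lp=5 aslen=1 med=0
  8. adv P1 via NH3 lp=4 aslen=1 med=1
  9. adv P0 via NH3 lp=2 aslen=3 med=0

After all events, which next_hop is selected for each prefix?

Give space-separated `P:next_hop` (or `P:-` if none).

Op 1: best P0=- P1=NH2
Op 2: best P0=- P1=NH2
Op 3: best P0=- P1=NH3
Op 4: best P0=NH0 P1=NH3
Op 5: best P0=NH0 P1=NH3
Op 6: best P0=NH0 P1=NH3
Op 7: best P0=NH0 P1=NH3
Op 8: best P0=NH0 P1=NH3
Op 9: best P0=NH0 P1=NH3

Answer: P0:NH0 P1:NH3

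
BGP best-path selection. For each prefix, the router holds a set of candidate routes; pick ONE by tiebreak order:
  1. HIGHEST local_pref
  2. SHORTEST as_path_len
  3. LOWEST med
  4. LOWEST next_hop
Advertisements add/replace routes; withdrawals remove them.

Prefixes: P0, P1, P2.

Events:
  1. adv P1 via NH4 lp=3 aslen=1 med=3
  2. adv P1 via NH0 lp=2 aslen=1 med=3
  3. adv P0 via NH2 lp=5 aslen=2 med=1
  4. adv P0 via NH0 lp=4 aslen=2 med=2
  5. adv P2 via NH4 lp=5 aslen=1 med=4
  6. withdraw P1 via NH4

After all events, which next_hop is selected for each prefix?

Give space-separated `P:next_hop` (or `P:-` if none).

Op 1: best P0=- P1=NH4 P2=-
Op 2: best P0=- P1=NH4 P2=-
Op 3: best P0=NH2 P1=NH4 P2=-
Op 4: best P0=NH2 P1=NH4 P2=-
Op 5: best P0=NH2 P1=NH4 P2=NH4
Op 6: best P0=NH2 P1=NH0 P2=NH4

Answer: P0:NH2 P1:NH0 P2:NH4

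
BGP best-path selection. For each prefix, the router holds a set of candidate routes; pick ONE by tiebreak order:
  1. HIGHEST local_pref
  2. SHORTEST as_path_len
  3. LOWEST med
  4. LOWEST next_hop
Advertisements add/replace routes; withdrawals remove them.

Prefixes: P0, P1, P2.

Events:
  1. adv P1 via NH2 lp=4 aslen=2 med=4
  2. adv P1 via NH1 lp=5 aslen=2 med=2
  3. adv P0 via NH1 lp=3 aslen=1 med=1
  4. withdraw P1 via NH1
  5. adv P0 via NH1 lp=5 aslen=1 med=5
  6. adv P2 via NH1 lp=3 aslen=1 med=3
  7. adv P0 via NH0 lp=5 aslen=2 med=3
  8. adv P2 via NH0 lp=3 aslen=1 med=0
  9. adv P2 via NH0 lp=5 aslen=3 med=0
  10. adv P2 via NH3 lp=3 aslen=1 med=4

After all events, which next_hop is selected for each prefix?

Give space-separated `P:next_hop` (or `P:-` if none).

Op 1: best P0=- P1=NH2 P2=-
Op 2: best P0=- P1=NH1 P2=-
Op 3: best P0=NH1 P1=NH1 P2=-
Op 4: best P0=NH1 P1=NH2 P2=-
Op 5: best P0=NH1 P1=NH2 P2=-
Op 6: best P0=NH1 P1=NH2 P2=NH1
Op 7: best P0=NH1 P1=NH2 P2=NH1
Op 8: best P0=NH1 P1=NH2 P2=NH0
Op 9: best P0=NH1 P1=NH2 P2=NH0
Op 10: best P0=NH1 P1=NH2 P2=NH0

Answer: P0:NH1 P1:NH2 P2:NH0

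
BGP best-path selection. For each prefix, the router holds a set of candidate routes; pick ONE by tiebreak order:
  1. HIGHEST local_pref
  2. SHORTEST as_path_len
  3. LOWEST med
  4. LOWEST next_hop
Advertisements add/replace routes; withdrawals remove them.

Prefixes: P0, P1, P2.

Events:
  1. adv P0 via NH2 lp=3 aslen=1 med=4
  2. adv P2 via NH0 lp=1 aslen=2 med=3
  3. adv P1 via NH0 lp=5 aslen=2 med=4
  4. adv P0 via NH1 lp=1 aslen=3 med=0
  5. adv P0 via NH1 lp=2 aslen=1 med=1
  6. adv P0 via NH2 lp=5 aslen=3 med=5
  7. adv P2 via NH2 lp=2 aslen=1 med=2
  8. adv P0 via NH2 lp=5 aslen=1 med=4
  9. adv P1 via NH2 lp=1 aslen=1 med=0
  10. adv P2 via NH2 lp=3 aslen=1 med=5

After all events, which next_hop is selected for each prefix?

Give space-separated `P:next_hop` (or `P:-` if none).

Op 1: best P0=NH2 P1=- P2=-
Op 2: best P0=NH2 P1=- P2=NH0
Op 3: best P0=NH2 P1=NH0 P2=NH0
Op 4: best P0=NH2 P1=NH0 P2=NH0
Op 5: best P0=NH2 P1=NH0 P2=NH0
Op 6: best P0=NH2 P1=NH0 P2=NH0
Op 7: best P0=NH2 P1=NH0 P2=NH2
Op 8: best P0=NH2 P1=NH0 P2=NH2
Op 9: best P0=NH2 P1=NH0 P2=NH2
Op 10: best P0=NH2 P1=NH0 P2=NH2

Answer: P0:NH2 P1:NH0 P2:NH2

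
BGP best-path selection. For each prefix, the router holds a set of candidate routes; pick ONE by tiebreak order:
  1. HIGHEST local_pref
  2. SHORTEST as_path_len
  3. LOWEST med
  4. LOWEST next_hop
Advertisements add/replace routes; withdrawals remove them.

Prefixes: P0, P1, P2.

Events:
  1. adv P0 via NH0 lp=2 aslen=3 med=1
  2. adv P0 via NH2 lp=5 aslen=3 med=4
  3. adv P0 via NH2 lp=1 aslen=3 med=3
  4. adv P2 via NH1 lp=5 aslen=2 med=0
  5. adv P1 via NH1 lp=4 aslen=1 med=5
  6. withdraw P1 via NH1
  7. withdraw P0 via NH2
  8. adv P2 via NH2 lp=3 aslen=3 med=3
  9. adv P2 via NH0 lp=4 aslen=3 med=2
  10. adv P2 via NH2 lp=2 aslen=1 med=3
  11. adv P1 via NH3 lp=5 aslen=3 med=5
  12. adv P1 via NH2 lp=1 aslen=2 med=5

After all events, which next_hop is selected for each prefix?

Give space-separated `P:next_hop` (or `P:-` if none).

Answer: P0:NH0 P1:NH3 P2:NH1

Derivation:
Op 1: best P0=NH0 P1=- P2=-
Op 2: best P0=NH2 P1=- P2=-
Op 3: best P0=NH0 P1=- P2=-
Op 4: best P0=NH0 P1=- P2=NH1
Op 5: best P0=NH0 P1=NH1 P2=NH1
Op 6: best P0=NH0 P1=- P2=NH1
Op 7: best P0=NH0 P1=- P2=NH1
Op 8: best P0=NH0 P1=- P2=NH1
Op 9: best P0=NH0 P1=- P2=NH1
Op 10: best P0=NH0 P1=- P2=NH1
Op 11: best P0=NH0 P1=NH3 P2=NH1
Op 12: best P0=NH0 P1=NH3 P2=NH1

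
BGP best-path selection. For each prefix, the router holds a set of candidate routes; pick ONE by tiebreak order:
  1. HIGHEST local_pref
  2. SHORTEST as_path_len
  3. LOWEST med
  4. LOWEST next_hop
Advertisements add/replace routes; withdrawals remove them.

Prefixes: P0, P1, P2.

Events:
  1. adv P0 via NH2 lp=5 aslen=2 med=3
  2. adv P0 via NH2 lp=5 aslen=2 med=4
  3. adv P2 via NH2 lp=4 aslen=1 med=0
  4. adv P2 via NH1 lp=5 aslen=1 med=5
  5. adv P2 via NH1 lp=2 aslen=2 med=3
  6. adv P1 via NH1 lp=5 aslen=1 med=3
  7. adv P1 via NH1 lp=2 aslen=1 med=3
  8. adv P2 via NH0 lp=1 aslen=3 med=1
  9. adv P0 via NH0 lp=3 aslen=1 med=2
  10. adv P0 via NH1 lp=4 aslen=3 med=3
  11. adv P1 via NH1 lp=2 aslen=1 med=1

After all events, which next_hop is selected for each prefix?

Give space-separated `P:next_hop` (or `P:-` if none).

Op 1: best P0=NH2 P1=- P2=-
Op 2: best P0=NH2 P1=- P2=-
Op 3: best P0=NH2 P1=- P2=NH2
Op 4: best P0=NH2 P1=- P2=NH1
Op 5: best P0=NH2 P1=- P2=NH2
Op 6: best P0=NH2 P1=NH1 P2=NH2
Op 7: best P0=NH2 P1=NH1 P2=NH2
Op 8: best P0=NH2 P1=NH1 P2=NH2
Op 9: best P0=NH2 P1=NH1 P2=NH2
Op 10: best P0=NH2 P1=NH1 P2=NH2
Op 11: best P0=NH2 P1=NH1 P2=NH2

Answer: P0:NH2 P1:NH1 P2:NH2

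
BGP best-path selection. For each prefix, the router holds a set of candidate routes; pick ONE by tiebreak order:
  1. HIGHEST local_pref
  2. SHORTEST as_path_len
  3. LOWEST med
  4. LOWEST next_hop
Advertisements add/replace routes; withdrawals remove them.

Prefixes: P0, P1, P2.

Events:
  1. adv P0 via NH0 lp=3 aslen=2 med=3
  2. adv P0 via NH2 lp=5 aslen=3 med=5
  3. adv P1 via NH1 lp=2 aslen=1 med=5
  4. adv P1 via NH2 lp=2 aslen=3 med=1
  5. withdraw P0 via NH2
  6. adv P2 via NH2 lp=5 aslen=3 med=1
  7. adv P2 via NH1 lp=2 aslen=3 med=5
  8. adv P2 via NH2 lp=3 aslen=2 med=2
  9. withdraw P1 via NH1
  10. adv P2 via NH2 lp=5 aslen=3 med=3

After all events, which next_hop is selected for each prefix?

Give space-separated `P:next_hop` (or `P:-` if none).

Answer: P0:NH0 P1:NH2 P2:NH2

Derivation:
Op 1: best P0=NH0 P1=- P2=-
Op 2: best P0=NH2 P1=- P2=-
Op 3: best P0=NH2 P1=NH1 P2=-
Op 4: best P0=NH2 P1=NH1 P2=-
Op 5: best P0=NH0 P1=NH1 P2=-
Op 6: best P0=NH0 P1=NH1 P2=NH2
Op 7: best P0=NH0 P1=NH1 P2=NH2
Op 8: best P0=NH0 P1=NH1 P2=NH2
Op 9: best P0=NH0 P1=NH2 P2=NH2
Op 10: best P0=NH0 P1=NH2 P2=NH2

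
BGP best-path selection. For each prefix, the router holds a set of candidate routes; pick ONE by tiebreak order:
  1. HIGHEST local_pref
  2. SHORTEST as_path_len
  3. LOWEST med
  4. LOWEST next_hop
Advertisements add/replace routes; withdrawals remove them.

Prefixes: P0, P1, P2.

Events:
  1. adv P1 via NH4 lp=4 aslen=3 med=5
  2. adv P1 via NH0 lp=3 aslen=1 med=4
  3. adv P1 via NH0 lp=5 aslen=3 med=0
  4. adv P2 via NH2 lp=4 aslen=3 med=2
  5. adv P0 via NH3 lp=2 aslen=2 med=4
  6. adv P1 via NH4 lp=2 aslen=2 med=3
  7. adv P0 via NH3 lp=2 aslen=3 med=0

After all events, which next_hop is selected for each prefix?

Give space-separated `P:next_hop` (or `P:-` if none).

Op 1: best P0=- P1=NH4 P2=-
Op 2: best P0=- P1=NH4 P2=-
Op 3: best P0=- P1=NH0 P2=-
Op 4: best P0=- P1=NH0 P2=NH2
Op 5: best P0=NH3 P1=NH0 P2=NH2
Op 6: best P0=NH3 P1=NH0 P2=NH2
Op 7: best P0=NH3 P1=NH0 P2=NH2

Answer: P0:NH3 P1:NH0 P2:NH2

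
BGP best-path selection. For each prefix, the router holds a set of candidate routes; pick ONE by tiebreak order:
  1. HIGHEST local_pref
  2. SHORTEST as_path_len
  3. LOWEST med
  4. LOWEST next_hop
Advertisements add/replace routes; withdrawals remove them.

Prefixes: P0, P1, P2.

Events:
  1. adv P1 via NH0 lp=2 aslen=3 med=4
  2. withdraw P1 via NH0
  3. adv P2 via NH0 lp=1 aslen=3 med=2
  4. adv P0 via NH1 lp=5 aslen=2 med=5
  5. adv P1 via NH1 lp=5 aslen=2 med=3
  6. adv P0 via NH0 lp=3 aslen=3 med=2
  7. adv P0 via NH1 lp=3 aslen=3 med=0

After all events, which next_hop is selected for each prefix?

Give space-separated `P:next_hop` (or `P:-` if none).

Answer: P0:NH1 P1:NH1 P2:NH0

Derivation:
Op 1: best P0=- P1=NH0 P2=-
Op 2: best P0=- P1=- P2=-
Op 3: best P0=- P1=- P2=NH0
Op 4: best P0=NH1 P1=- P2=NH0
Op 5: best P0=NH1 P1=NH1 P2=NH0
Op 6: best P0=NH1 P1=NH1 P2=NH0
Op 7: best P0=NH1 P1=NH1 P2=NH0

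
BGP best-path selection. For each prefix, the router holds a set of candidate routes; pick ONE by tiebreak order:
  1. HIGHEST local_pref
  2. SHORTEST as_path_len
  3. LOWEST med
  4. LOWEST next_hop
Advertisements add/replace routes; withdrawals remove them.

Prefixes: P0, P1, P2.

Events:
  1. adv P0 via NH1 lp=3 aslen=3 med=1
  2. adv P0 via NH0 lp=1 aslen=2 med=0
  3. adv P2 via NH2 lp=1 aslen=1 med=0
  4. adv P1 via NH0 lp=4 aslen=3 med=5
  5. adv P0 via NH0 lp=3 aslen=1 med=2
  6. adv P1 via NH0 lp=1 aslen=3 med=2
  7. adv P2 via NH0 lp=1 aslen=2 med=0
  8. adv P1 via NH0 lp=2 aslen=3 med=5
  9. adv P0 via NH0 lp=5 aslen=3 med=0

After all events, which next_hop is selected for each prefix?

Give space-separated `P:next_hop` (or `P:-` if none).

Op 1: best P0=NH1 P1=- P2=-
Op 2: best P0=NH1 P1=- P2=-
Op 3: best P0=NH1 P1=- P2=NH2
Op 4: best P0=NH1 P1=NH0 P2=NH2
Op 5: best P0=NH0 P1=NH0 P2=NH2
Op 6: best P0=NH0 P1=NH0 P2=NH2
Op 7: best P0=NH0 P1=NH0 P2=NH2
Op 8: best P0=NH0 P1=NH0 P2=NH2
Op 9: best P0=NH0 P1=NH0 P2=NH2

Answer: P0:NH0 P1:NH0 P2:NH2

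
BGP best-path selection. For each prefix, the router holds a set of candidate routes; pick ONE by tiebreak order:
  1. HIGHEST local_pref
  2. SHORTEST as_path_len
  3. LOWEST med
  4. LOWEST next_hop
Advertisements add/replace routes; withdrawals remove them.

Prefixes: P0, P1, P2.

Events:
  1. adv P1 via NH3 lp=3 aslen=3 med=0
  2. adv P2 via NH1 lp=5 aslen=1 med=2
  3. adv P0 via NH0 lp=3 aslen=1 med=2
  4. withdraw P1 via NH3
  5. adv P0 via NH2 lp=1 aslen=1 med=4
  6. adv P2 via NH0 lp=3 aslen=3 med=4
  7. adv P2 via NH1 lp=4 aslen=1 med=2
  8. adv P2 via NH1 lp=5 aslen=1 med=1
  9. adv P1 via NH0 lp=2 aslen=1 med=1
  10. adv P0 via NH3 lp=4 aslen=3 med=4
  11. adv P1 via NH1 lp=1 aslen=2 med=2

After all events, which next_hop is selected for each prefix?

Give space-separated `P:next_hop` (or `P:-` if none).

Answer: P0:NH3 P1:NH0 P2:NH1

Derivation:
Op 1: best P0=- P1=NH3 P2=-
Op 2: best P0=- P1=NH3 P2=NH1
Op 3: best P0=NH0 P1=NH3 P2=NH1
Op 4: best P0=NH0 P1=- P2=NH1
Op 5: best P0=NH0 P1=- P2=NH1
Op 6: best P0=NH0 P1=- P2=NH1
Op 7: best P0=NH0 P1=- P2=NH1
Op 8: best P0=NH0 P1=- P2=NH1
Op 9: best P0=NH0 P1=NH0 P2=NH1
Op 10: best P0=NH3 P1=NH0 P2=NH1
Op 11: best P0=NH3 P1=NH0 P2=NH1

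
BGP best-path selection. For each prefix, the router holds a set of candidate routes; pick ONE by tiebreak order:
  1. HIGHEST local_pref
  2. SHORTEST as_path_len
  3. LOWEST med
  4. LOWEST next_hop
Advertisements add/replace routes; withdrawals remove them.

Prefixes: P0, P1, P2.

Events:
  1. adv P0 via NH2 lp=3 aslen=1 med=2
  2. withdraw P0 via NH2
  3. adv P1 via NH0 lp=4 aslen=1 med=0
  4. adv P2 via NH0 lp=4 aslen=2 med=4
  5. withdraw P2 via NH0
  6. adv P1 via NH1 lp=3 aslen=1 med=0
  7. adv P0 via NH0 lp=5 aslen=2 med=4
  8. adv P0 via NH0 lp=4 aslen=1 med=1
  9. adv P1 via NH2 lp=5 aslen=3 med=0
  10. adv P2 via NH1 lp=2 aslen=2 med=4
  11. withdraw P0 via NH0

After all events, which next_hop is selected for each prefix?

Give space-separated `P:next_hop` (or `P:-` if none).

Op 1: best P0=NH2 P1=- P2=-
Op 2: best P0=- P1=- P2=-
Op 3: best P0=- P1=NH0 P2=-
Op 4: best P0=- P1=NH0 P2=NH0
Op 5: best P0=- P1=NH0 P2=-
Op 6: best P0=- P1=NH0 P2=-
Op 7: best P0=NH0 P1=NH0 P2=-
Op 8: best P0=NH0 P1=NH0 P2=-
Op 9: best P0=NH0 P1=NH2 P2=-
Op 10: best P0=NH0 P1=NH2 P2=NH1
Op 11: best P0=- P1=NH2 P2=NH1

Answer: P0:- P1:NH2 P2:NH1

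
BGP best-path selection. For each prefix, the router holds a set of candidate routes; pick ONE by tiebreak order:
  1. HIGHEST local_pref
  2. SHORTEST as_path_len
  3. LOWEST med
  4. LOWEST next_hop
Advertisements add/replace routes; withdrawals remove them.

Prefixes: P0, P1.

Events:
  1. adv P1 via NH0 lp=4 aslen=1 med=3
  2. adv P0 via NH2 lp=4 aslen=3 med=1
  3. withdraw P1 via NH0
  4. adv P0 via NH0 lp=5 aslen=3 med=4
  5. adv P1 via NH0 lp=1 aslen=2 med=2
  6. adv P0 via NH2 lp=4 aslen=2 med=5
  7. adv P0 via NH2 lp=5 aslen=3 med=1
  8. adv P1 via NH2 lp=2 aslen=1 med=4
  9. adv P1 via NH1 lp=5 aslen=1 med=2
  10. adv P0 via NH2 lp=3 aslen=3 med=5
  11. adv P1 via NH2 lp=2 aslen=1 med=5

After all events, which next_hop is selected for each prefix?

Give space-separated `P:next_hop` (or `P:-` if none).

Op 1: best P0=- P1=NH0
Op 2: best P0=NH2 P1=NH0
Op 3: best P0=NH2 P1=-
Op 4: best P0=NH0 P1=-
Op 5: best P0=NH0 P1=NH0
Op 6: best P0=NH0 P1=NH0
Op 7: best P0=NH2 P1=NH0
Op 8: best P0=NH2 P1=NH2
Op 9: best P0=NH2 P1=NH1
Op 10: best P0=NH0 P1=NH1
Op 11: best P0=NH0 P1=NH1

Answer: P0:NH0 P1:NH1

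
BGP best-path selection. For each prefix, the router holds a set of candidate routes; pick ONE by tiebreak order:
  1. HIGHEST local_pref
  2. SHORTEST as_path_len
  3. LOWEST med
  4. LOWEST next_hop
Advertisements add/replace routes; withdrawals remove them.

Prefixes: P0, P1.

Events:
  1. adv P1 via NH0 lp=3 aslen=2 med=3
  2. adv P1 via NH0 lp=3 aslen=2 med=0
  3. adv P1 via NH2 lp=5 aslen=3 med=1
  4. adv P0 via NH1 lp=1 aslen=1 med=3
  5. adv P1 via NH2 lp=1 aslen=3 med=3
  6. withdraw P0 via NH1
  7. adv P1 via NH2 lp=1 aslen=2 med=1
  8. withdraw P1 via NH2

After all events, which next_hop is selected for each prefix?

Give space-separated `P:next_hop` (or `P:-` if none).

Answer: P0:- P1:NH0

Derivation:
Op 1: best P0=- P1=NH0
Op 2: best P0=- P1=NH0
Op 3: best P0=- P1=NH2
Op 4: best P0=NH1 P1=NH2
Op 5: best P0=NH1 P1=NH0
Op 6: best P0=- P1=NH0
Op 7: best P0=- P1=NH0
Op 8: best P0=- P1=NH0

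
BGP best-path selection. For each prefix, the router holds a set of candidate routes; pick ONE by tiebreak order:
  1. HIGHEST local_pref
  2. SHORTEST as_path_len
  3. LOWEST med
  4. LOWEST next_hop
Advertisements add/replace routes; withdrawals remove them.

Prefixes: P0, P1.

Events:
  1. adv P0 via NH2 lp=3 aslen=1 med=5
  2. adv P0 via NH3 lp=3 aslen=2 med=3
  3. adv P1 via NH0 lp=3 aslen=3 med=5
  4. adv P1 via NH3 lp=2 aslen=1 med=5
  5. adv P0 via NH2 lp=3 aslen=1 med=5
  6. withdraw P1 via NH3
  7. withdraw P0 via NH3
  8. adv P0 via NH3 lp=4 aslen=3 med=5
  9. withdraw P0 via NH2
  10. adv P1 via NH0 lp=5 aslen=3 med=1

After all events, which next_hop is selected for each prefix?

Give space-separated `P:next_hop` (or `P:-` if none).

Answer: P0:NH3 P1:NH0

Derivation:
Op 1: best P0=NH2 P1=-
Op 2: best P0=NH2 P1=-
Op 3: best P0=NH2 P1=NH0
Op 4: best P0=NH2 P1=NH0
Op 5: best P0=NH2 P1=NH0
Op 6: best P0=NH2 P1=NH0
Op 7: best P0=NH2 P1=NH0
Op 8: best P0=NH3 P1=NH0
Op 9: best P0=NH3 P1=NH0
Op 10: best P0=NH3 P1=NH0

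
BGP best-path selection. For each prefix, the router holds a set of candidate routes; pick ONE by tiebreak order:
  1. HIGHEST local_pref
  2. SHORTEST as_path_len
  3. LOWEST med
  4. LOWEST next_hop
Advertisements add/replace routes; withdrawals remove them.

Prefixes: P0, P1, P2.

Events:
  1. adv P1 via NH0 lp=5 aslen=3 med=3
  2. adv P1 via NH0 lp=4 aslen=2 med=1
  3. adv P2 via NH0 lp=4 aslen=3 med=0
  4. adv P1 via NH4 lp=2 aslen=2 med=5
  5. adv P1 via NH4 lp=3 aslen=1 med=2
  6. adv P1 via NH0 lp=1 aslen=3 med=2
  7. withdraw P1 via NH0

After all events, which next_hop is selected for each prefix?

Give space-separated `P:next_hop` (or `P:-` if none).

Answer: P0:- P1:NH4 P2:NH0

Derivation:
Op 1: best P0=- P1=NH0 P2=-
Op 2: best P0=- P1=NH0 P2=-
Op 3: best P0=- P1=NH0 P2=NH0
Op 4: best P0=- P1=NH0 P2=NH0
Op 5: best P0=- P1=NH0 P2=NH0
Op 6: best P0=- P1=NH4 P2=NH0
Op 7: best P0=- P1=NH4 P2=NH0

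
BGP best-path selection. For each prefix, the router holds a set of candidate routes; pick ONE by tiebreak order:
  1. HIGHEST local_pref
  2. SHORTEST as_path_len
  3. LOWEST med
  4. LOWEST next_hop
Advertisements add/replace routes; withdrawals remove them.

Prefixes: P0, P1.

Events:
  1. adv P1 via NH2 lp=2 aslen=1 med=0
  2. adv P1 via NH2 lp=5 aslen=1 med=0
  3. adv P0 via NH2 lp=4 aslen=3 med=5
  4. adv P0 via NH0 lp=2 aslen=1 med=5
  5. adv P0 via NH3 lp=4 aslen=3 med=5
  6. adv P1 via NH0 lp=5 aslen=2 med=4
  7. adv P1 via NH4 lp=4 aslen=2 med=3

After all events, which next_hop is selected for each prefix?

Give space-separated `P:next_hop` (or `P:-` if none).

Op 1: best P0=- P1=NH2
Op 2: best P0=- P1=NH2
Op 3: best P0=NH2 P1=NH2
Op 4: best P0=NH2 P1=NH2
Op 5: best P0=NH2 P1=NH2
Op 6: best P0=NH2 P1=NH2
Op 7: best P0=NH2 P1=NH2

Answer: P0:NH2 P1:NH2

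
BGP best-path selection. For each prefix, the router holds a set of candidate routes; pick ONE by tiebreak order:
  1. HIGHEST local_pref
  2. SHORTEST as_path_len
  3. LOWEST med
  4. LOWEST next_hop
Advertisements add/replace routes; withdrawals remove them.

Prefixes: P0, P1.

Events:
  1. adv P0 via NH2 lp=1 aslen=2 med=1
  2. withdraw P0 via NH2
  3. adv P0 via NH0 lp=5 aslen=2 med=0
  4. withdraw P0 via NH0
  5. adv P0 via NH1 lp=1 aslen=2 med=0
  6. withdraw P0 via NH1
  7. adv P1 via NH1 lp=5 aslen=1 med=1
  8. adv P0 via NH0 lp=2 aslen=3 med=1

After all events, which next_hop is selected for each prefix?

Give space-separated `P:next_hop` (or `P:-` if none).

Answer: P0:NH0 P1:NH1

Derivation:
Op 1: best P0=NH2 P1=-
Op 2: best P0=- P1=-
Op 3: best P0=NH0 P1=-
Op 4: best P0=- P1=-
Op 5: best P0=NH1 P1=-
Op 6: best P0=- P1=-
Op 7: best P0=- P1=NH1
Op 8: best P0=NH0 P1=NH1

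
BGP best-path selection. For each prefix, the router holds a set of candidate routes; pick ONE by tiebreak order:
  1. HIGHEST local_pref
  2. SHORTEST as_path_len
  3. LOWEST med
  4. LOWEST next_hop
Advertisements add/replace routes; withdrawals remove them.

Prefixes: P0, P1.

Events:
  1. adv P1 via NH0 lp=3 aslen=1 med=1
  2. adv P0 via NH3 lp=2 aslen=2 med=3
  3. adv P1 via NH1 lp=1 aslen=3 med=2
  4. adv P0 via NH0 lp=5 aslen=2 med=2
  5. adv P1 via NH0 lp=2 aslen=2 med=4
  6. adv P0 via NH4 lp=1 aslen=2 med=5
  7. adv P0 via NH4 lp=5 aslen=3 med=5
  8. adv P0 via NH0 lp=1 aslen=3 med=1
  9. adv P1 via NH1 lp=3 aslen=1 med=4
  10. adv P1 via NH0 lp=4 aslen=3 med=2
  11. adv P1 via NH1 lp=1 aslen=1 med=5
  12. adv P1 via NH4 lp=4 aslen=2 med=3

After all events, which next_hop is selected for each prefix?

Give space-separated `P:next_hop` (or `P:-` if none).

Op 1: best P0=- P1=NH0
Op 2: best P0=NH3 P1=NH0
Op 3: best P0=NH3 P1=NH0
Op 4: best P0=NH0 P1=NH0
Op 5: best P0=NH0 P1=NH0
Op 6: best P0=NH0 P1=NH0
Op 7: best P0=NH0 P1=NH0
Op 8: best P0=NH4 P1=NH0
Op 9: best P0=NH4 P1=NH1
Op 10: best P0=NH4 P1=NH0
Op 11: best P0=NH4 P1=NH0
Op 12: best P0=NH4 P1=NH4

Answer: P0:NH4 P1:NH4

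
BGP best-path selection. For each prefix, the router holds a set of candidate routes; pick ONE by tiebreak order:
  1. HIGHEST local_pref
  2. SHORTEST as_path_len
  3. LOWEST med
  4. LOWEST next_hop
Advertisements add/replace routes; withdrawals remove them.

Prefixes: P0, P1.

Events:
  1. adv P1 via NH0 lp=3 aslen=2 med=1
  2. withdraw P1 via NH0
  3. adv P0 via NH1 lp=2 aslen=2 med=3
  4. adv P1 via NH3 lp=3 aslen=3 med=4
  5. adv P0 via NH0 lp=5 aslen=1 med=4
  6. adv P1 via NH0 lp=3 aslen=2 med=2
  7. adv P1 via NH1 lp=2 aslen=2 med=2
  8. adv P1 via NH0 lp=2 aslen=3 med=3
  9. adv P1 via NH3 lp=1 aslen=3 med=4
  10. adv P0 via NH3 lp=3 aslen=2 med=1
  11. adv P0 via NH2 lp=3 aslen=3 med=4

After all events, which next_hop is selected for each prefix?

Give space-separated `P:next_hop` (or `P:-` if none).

Answer: P0:NH0 P1:NH1

Derivation:
Op 1: best P0=- P1=NH0
Op 2: best P0=- P1=-
Op 3: best P0=NH1 P1=-
Op 4: best P0=NH1 P1=NH3
Op 5: best P0=NH0 P1=NH3
Op 6: best P0=NH0 P1=NH0
Op 7: best P0=NH0 P1=NH0
Op 8: best P0=NH0 P1=NH3
Op 9: best P0=NH0 P1=NH1
Op 10: best P0=NH0 P1=NH1
Op 11: best P0=NH0 P1=NH1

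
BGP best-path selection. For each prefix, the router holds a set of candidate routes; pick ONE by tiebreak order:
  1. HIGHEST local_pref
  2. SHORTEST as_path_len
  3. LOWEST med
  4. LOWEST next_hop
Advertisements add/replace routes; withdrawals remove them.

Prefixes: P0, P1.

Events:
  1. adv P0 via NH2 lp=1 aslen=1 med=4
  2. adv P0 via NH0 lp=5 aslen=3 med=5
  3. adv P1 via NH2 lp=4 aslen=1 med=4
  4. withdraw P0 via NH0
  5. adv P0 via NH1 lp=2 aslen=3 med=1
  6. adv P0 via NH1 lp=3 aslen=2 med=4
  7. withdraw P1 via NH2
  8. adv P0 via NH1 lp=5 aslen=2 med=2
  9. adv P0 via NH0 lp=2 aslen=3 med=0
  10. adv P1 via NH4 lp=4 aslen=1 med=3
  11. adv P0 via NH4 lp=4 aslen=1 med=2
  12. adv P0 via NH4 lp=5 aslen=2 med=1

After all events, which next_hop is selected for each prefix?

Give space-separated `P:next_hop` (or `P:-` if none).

Op 1: best P0=NH2 P1=-
Op 2: best P0=NH0 P1=-
Op 3: best P0=NH0 P1=NH2
Op 4: best P0=NH2 P1=NH2
Op 5: best P0=NH1 P1=NH2
Op 6: best P0=NH1 P1=NH2
Op 7: best P0=NH1 P1=-
Op 8: best P0=NH1 P1=-
Op 9: best P0=NH1 P1=-
Op 10: best P0=NH1 P1=NH4
Op 11: best P0=NH1 P1=NH4
Op 12: best P0=NH4 P1=NH4

Answer: P0:NH4 P1:NH4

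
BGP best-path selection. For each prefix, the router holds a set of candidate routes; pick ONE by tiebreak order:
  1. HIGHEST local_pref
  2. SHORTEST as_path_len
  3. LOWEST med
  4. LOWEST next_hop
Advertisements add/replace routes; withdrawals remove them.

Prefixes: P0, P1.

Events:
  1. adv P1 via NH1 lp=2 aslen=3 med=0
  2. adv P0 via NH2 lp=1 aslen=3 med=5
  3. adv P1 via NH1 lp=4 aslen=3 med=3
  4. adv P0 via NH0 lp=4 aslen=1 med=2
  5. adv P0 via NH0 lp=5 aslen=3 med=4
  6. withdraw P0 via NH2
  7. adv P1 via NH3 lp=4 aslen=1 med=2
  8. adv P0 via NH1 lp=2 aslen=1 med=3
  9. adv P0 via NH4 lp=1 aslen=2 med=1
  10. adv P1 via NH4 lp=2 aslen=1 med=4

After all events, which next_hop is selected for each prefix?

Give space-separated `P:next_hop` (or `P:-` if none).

Answer: P0:NH0 P1:NH3

Derivation:
Op 1: best P0=- P1=NH1
Op 2: best P0=NH2 P1=NH1
Op 3: best P0=NH2 P1=NH1
Op 4: best P0=NH0 P1=NH1
Op 5: best P0=NH0 P1=NH1
Op 6: best P0=NH0 P1=NH1
Op 7: best P0=NH0 P1=NH3
Op 8: best P0=NH0 P1=NH3
Op 9: best P0=NH0 P1=NH3
Op 10: best P0=NH0 P1=NH3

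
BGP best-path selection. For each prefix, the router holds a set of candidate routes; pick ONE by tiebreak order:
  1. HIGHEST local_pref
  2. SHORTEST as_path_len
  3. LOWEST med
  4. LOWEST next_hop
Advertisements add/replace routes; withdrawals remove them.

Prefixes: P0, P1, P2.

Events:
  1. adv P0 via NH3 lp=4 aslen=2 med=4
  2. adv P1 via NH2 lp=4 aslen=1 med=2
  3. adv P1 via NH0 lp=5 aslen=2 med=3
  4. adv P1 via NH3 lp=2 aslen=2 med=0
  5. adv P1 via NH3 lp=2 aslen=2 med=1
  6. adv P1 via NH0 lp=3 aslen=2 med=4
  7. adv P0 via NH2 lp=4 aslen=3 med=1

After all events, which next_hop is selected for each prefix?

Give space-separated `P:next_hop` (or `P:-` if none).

Op 1: best P0=NH3 P1=- P2=-
Op 2: best P0=NH3 P1=NH2 P2=-
Op 3: best P0=NH3 P1=NH0 P2=-
Op 4: best P0=NH3 P1=NH0 P2=-
Op 5: best P0=NH3 P1=NH0 P2=-
Op 6: best P0=NH3 P1=NH2 P2=-
Op 7: best P0=NH3 P1=NH2 P2=-

Answer: P0:NH3 P1:NH2 P2:-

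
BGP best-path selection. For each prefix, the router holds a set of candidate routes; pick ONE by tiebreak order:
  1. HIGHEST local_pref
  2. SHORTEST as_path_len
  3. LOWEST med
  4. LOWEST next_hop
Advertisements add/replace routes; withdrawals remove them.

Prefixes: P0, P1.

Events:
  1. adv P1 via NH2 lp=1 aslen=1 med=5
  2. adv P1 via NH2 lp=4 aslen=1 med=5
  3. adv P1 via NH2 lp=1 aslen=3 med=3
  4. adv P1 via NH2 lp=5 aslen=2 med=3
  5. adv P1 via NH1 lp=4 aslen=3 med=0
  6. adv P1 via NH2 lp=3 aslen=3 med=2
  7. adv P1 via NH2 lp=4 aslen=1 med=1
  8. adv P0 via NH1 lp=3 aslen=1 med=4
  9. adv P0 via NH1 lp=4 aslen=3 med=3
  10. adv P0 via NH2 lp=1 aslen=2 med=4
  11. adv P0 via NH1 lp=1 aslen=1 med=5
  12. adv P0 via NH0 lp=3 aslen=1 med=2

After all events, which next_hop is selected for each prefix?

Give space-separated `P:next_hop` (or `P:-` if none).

Answer: P0:NH0 P1:NH2

Derivation:
Op 1: best P0=- P1=NH2
Op 2: best P0=- P1=NH2
Op 3: best P0=- P1=NH2
Op 4: best P0=- P1=NH2
Op 5: best P0=- P1=NH2
Op 6: best P0=- P1=NH1
Op 7: best P0=- P1=NH2
Op 8: best P0=NH1 P1=NH2
Op 9: best P0=NH1 P1=NH2
Op 10: best P0=NH1 P1=NH2
Op 11: best P0=NH1 P1=NH2
Op 12: best P0=NH0 P1=NH2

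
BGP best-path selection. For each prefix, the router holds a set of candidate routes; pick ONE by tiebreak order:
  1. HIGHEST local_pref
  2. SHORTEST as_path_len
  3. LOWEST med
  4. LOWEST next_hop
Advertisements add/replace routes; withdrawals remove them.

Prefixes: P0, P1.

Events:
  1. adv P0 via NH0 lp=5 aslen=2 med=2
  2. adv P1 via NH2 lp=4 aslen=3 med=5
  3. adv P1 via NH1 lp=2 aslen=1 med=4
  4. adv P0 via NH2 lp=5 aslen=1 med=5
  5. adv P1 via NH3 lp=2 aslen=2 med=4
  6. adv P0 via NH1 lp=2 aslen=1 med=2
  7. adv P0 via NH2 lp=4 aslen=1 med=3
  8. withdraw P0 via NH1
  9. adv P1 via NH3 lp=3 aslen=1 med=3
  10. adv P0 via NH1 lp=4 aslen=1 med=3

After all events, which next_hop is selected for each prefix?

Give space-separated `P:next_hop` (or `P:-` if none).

Answer: P0:NH0 P1:NH2

Derivation:
Op 1: best P0=NH0 P1=-
Op 2: best P0=NH0 P1=NH2
Op 3: best P0=NH0 P1=NH2
Op 4: best P0=NH2 P1=NH2
Op 5: best P0=NH2 P1=NH2
Op 6: best P0=NH2 P1=NH2
Op 7: best P0=NH0 P1=NH2
Op 8: best P0=NH0 P1=NH2
Op 9: best P0=NH0 P1=NH2
Op 10: best P0=NH0 P1=NH2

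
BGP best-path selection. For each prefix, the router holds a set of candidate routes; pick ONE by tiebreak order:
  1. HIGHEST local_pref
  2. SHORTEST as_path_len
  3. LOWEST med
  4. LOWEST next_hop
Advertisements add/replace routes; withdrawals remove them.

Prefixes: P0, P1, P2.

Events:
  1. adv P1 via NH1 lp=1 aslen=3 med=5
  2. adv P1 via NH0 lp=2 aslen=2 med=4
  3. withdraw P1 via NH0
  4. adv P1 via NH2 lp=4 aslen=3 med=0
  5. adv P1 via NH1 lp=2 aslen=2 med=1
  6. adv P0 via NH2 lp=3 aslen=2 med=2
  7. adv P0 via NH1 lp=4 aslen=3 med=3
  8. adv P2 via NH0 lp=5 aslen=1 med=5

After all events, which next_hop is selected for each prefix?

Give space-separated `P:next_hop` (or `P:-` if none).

Answer: P0:NH1 P1:NH2 P2:NH0

Derivation:
Op 1: best P0=- P1=NH1 P2=-
Op 2: best P0=- P1=NH0 P2=-
Op 3: best P0=- P1=NH1 P2=-
Op 4: best P0=- P1=NH2 P2=-
Op 5: best P0=- P1=NH2 P2=-
Op 6: best P0=NH2 P1=NH2 P2=-
Op 7: best P0=NH1 P1=NH2 P2=-
Op 8: best P0=NH1 P1=NH2 P2=NH0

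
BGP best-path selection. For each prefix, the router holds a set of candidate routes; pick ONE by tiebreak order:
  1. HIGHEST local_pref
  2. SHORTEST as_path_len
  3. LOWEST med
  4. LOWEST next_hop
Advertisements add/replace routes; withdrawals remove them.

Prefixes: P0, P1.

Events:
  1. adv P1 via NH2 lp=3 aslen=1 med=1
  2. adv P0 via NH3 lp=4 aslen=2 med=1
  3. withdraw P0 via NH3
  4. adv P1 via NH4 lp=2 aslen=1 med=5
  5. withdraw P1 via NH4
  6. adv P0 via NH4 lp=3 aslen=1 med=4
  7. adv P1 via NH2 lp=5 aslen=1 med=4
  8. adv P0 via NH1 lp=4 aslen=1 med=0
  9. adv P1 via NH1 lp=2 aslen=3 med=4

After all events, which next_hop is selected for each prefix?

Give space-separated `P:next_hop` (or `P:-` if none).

Op 1: best P0=- P1=NH2
Op 2: best P0=NH3 P1=NH2
Op 3: best P0=- P1=NH2
Op 4: best P0=- P1=NH2
Op 5: best P0=- P1=NH2
Op 6: best P0=NH4 P1=NH2
Op 7: best P0=NH4 P1=NH2
Op 8: best P0=NH1 P1=NH2
Op 9: best P0=NH1 P1=NH2

Answer: P0:NH1 P1:NH2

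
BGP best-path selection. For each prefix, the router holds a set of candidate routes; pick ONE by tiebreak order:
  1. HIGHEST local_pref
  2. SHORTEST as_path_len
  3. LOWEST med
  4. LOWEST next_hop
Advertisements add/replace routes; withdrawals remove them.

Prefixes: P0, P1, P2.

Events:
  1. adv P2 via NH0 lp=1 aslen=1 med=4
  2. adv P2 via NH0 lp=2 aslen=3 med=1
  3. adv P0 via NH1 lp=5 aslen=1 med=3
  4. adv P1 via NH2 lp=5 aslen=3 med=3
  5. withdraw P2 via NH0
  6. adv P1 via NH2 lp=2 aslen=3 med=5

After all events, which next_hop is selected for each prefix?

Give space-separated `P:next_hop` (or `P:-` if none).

Answer: P0:NH1 P1:NH2 P2:-

Derivation:
Op 1: best P0=- P1=- P2=NH0
Op 2: best P0=- P1=- P2=NH0
Op 3: best P0=NH1 P1=- P2=NH0
Op 4: best P0=NH1 P1=NH2 P2=NH0
Op 5: best P0=NH1 P1=NH2 P2=-
Op 6: best P0=NH1 P1=NH2 P2=-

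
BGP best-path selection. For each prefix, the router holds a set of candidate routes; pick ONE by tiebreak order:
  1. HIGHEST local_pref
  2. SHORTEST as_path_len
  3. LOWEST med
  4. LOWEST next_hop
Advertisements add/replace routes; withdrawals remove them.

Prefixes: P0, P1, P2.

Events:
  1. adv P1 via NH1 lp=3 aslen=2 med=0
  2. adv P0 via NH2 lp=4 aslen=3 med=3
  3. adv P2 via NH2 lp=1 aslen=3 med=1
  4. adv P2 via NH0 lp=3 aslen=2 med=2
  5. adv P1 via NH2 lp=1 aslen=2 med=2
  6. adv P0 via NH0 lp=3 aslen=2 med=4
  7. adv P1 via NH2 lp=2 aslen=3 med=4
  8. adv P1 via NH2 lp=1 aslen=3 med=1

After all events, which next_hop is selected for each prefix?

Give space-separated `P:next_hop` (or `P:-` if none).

Answer: P0:NH2 P1:NH1 P2:NH0

Derivation:
Op 1: best P0=- P1=NH1 P2=-
Op 2: best P0=NH2 P1=NH1 P2=-
Op 3: best P0=NH2 P1=NH1 P2=NH2
Op 4: best P0=NH2 P1=NH1 P2=NH0
Op 5: best P0=NH2 P1=NH1 P2=NH0
Op 6: best P0=NH2 P1=NH1 P2=NH0
Op 7: best P0=NH2 P1=NH1 P2=NH0
Op 8: best P0=NH2 P1=NH1 P2=NH0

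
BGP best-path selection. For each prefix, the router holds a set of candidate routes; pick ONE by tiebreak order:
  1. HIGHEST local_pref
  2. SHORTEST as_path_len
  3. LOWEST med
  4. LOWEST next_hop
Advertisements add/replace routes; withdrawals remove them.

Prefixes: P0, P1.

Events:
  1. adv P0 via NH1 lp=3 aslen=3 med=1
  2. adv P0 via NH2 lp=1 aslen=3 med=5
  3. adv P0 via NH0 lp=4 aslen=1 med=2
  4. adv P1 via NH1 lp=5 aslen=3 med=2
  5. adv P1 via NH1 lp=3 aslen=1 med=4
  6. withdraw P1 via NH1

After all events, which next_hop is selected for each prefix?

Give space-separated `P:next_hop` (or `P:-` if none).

Answer: P0:NH0 P1:-

Derivation:
Op 1: best P0=NH1 P1=-
Op 2: best P0=NH1 P1=-
Op 3: best P0=NH0 P1=-
Op 4: best P0=NH0 P1=NH1
Op 5: best P0=NH0 P1=NH1
Op 6: best P0=NH0 P1=-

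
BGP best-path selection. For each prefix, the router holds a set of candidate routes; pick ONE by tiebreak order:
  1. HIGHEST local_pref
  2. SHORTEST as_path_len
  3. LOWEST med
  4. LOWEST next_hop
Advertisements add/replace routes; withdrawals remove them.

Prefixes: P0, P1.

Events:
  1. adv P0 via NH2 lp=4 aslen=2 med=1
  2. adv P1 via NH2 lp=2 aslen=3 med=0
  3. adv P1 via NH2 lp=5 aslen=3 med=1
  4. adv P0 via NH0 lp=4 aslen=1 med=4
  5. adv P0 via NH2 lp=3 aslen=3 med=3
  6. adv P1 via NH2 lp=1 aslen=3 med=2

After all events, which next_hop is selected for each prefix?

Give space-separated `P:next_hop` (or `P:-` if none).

Op 1: best P0=NH2 P1=-
Op 2: best P0=NH2 P1=NH2
Op 3: best P0=NH2 P1=NH2
Op 4: best P0=NH0 P1=NH2
Op 5: best P0=NH0 P1=NH2
Op 6: best P0=NH0 P1=NH2

Answer: P0:NH0 P1:NH2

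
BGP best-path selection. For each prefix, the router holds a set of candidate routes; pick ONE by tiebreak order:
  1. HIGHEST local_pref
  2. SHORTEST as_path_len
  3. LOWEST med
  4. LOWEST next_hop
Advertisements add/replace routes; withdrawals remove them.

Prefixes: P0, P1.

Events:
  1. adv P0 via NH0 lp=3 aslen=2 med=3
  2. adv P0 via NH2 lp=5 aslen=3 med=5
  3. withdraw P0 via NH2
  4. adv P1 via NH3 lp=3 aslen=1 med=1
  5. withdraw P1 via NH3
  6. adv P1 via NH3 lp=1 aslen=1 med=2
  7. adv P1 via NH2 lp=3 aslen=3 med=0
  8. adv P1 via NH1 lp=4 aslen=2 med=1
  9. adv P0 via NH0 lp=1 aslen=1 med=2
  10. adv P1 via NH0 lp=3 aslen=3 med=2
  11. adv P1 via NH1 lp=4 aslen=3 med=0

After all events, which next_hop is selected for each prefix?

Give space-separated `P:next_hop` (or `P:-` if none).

Op 1: best P0=NH0 P1=-
Op 2: best P0=NH2 P1=-
Op 3: best P0=NH0 P1=-
Op 4: best P0=NH0 P1=NH3
Op 5: best P0=NH0 P1=-
Op 6: best P0=NH0 P1=NH3
Op 7: best P0=NH0 P1=NH2
Op 8: best P0=NH0 P1=NH1
Op 9: best P0=NH0 P1=NH1
Op 10: best P0=NH0 P1=NH1
Op 11: best P0=NH0 P1=NH1

Answer: P0:NH0 P1:NH1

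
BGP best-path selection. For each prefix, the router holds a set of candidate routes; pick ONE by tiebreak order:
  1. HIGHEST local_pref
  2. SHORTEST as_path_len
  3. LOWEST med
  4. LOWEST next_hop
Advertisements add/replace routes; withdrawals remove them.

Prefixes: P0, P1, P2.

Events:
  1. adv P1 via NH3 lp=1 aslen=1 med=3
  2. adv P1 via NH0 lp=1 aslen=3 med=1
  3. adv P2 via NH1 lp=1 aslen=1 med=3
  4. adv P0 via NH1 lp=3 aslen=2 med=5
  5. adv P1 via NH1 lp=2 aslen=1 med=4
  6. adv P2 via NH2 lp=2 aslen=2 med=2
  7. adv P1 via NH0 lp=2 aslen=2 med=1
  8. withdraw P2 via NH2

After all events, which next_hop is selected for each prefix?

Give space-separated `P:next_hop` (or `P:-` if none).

Op 1: best P0=- P1=NH3 P2=-
Op 2: best P0=- P1=NH3 P2=-
Op 3: best P0=- P1=NH3 P2=NH1
Op 4: best P0=NH1 P1=NH3 P2=NH1
Op 5: best P0=NH1 P1=NH1 P2=NH1
Op 6: best P0=NH1 P1=NH1 P2=NH2
Op 7: best P0=NH1 P1=NH1 P2=NH2
Op 8: best P0=NH1 P1=NH1 P2=NH1

Answer: P0:NH1 P1:NH1 P2:NH1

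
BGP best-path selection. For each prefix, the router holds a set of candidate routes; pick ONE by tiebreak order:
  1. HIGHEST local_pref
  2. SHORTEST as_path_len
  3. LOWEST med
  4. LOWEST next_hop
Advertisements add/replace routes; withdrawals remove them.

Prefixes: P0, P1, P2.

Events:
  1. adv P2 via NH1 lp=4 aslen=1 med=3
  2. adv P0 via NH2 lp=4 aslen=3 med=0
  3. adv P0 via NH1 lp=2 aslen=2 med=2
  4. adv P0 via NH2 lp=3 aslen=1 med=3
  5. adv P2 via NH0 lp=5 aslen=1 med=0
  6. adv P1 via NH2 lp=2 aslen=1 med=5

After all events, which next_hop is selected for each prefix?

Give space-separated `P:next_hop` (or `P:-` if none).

Answer: P0:NH2 P1:NH2 P2:NH0

Derivation:
Op 1: best P0=- P1=- P2=NH1
Op 2: best P0=NH2 P1=- P2=NH1
Op 3: best P0=NH2 P1=- P2=NH1
Op 4: best P0=NH2 P1=- P2=NH1
Op 5: best P0=NH2 P1=- P2=NH0
Op 6: best P0=NH2 P1=NH2 P2=NH0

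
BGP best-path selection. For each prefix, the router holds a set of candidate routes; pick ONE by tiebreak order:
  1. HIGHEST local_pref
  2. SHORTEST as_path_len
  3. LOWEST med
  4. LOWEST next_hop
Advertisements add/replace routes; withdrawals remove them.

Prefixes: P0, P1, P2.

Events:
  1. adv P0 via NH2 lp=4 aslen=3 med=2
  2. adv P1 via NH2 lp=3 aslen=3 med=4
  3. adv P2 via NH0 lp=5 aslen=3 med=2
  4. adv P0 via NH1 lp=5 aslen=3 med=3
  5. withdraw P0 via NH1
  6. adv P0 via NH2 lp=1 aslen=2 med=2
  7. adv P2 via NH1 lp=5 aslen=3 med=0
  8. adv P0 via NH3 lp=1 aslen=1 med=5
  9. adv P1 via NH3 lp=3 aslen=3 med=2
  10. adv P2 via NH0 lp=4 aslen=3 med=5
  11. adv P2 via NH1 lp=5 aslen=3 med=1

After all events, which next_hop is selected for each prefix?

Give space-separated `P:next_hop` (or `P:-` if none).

Op 1: best P0=NH2 P1=- P2=-
Op 2: best P0=NH2 P1=NH2 P2=-
Op 3: best P0=NH2 P1=NH2 P2=NH0
Op 4: best P0=NH1 P1=NH2 P2=NH0
Op 5: best P0=NH2 P1=NH2 P2=NH0
Op 6: best P0=NH2 P1=NH2 P2=NH0
Op 7: best P0=NH2 P1=NH2 P2=NH1
Op 8: best P0=NH3 P1=NH2 P2=NH1
Op 9: best P0=NH3 P1=NH3 P2=NH1
Op 10: best P0=NH3 P1=NH3 P2=NH1
Op 11: best P0=NH3 P1=NH3 P2=NH1

Answer: P0:NH3 P1:NH3 P2:NH1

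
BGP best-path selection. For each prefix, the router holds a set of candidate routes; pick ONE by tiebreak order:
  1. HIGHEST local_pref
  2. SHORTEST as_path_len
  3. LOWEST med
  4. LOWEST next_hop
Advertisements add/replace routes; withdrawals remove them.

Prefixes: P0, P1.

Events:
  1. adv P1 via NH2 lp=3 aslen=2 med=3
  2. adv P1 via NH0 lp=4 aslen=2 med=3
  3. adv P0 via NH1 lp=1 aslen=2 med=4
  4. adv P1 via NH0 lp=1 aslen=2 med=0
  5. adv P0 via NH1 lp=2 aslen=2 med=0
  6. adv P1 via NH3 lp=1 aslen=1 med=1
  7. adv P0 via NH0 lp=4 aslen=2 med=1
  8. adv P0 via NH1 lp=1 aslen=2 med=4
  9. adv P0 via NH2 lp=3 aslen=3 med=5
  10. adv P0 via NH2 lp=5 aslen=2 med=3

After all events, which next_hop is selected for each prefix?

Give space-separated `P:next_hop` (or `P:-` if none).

Op 1: best P0=- P1=NH2
Op 2: best P0=- P1=NH0
Op 3: best P0=NH1 P1=NH0
Op 4: best P0=NH1 P1=NH2
Op 5: best P0=NH1 P1=NH2
Op 6: best P0=NH1 P1=NH2
Op 7: best P0=NH0 P1=NH2
Op 8: best P0=NH0 P1=NH2
Op 9: best P0=NH0 P1=NH2
Op 10: best P0=NH2 P1=NH2

Answer: P0:NH2 P1:NH2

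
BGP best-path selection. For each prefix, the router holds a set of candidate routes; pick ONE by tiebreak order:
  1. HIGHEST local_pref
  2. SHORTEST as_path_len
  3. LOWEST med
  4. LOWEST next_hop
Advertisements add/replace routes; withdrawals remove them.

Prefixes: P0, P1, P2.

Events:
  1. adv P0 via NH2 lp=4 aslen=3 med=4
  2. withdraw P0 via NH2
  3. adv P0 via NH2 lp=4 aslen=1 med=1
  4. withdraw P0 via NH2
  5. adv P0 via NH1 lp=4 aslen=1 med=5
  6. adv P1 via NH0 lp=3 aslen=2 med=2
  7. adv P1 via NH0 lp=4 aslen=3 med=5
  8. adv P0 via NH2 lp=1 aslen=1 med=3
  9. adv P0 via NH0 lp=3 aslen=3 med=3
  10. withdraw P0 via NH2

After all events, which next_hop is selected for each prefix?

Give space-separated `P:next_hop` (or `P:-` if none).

Op 1: best P0=NH2 P1=- P2=-
Op 2: best P0=- P1=- P2=-
Op 3: best P0=NH2 P1=- P2=-
Op 4: best P0=- P1=- P2=-
Op 5: best P0=NH1 P1=- P2=-
Op 6: best P0=NH1 P1=NH0 P2=-
Op 7: best P0=NH1 P1=NH0 P2=-
Op 8: best P0=NH1 P1=NH0 P2=-
Op 9: best P0=NH1 P1=NH0 P2=-
Op 10: best P0=NH1 P1=NH0 P2=-

Answer: P0:NH1 P1:NH0 P2:-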